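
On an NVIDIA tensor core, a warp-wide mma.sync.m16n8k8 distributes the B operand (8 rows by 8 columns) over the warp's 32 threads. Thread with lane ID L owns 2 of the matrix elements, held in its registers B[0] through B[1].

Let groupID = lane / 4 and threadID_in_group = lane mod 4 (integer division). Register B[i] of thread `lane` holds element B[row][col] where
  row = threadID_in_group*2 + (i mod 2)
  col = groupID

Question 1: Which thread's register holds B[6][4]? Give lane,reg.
c: 4->gid=4  r: 6->tid=3,i&1=0
L=4*4+3=19  i=0=0

19,0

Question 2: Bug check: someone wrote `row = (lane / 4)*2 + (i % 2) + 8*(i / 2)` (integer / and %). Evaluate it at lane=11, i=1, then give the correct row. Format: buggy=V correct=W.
buggy=5 correct=7

`(lane / 4)*2 + (i % 2) + 8*(i / 2)`[11,1]->5
lane 11: gid=2 (11/4), tid=3 (11%4)
i=1: r=3*2+1=7, c=gid=2
row: 5 vs 7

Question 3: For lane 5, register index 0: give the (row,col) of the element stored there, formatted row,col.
2,1

lane 5⇒5/4=1, 5 mod 4=1
i=0  r:2·1+0⇒2  c:1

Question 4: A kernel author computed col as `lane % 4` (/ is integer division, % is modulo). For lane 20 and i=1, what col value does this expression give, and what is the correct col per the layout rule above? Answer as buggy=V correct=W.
buggy=0 correct=5

`lane % 4`[20,1]=>0
L=20=>grp=20>>2=5, tig=20&3=0
[1]=>row 0·2+1=1  col grp=5
col: 0 vs 5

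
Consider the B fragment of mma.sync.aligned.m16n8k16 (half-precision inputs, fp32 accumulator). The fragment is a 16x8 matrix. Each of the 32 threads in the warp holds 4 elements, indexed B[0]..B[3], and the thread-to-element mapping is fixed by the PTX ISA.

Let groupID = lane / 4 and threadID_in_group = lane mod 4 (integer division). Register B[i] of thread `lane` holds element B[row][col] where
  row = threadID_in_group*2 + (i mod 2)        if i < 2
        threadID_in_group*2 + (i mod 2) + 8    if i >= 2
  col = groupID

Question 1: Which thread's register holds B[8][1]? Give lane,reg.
c: 1->gid=1  r: 8->r8=1,tid=0,i&1=0
L=1*4+0=4  i=1*2+0=2

4,2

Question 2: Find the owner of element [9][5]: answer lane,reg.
c: 5->gid=5  r: 9->r8=1,tid=0,i&1=1
L=5*4+0=20  i=1*2+1=3

20,3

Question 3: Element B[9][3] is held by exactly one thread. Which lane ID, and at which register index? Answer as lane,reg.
c=3->g=3  r=9->rb=1,t=0,b0=1
L=3*4+0=12  i=1*2+1=3

12,3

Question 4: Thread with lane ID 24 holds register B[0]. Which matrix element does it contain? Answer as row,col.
0,6

lane 24: G=6 (24/4), T=0 (24%4)
i=0: r=0*2+0+0=0, c=G=6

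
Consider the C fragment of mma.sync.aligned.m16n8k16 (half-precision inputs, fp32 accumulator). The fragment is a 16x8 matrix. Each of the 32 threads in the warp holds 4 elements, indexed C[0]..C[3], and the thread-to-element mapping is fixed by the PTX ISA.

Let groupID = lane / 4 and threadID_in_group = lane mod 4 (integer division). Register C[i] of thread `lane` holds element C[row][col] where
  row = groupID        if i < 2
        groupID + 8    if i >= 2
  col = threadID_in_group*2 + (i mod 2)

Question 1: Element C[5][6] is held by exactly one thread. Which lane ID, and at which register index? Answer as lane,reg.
r: 5->gid=5,r8=0  c: 6->tid=3,i&1=0
L=5*4+3=23  i=0*2+0=0

23,0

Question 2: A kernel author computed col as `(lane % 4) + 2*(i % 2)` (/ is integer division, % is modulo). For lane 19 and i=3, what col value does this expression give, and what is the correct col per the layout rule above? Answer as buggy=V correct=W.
`(lane % 4) + 2*(i % 2)`[19,3]⇒5
L=19⇒gr=19>>2=4, th=19&3=3
[3]⇒row 4+8=12  col 3·2+1=7
col: 5 vs 7

buggy=5 correct=7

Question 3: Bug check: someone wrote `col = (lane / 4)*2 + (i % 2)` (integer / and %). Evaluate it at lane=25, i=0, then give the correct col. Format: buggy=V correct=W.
`(lane / 4)*2 + (i % 2)`[25,0]->12
lane 25: g=6 (25/4), t=1 (25%4)
i=0: r=6+0=6, c=1*2+0=2
col: 12 vs 2

buggy=12 correct=2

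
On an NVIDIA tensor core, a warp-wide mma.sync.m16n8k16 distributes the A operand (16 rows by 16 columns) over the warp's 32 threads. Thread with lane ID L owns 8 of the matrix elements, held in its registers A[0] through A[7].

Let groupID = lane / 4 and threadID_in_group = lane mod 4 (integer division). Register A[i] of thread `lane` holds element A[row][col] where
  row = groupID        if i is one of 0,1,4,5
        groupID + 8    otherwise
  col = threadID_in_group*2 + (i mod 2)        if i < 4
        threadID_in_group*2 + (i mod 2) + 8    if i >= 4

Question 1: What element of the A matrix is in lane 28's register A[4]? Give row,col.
7,8

lane 28: grp=7 (28/4), tig=0 (28%4)
i=4: r=7+0=7, c=0*2+0+8=8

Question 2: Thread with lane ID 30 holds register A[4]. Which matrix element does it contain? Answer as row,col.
L=30→G=30>>2=7, T=30&3=2
[4]→row 7+0=7  col 2·2+0+8=12

7,12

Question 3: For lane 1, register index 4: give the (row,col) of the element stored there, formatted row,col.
0,10

lane 1→1/4=0, 1 mod 4=1
i=4  r:0+0→0  c:2·1+0+8→10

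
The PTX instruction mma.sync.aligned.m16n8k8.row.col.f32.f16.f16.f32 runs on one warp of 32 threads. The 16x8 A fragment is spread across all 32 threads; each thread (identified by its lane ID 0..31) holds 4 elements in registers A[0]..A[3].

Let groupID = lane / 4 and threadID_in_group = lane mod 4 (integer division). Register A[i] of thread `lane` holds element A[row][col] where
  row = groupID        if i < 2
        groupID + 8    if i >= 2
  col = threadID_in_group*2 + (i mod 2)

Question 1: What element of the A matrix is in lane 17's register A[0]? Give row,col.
4,2

lane 17→17/4=4, 17 mod 4=1
i=0  r:4+0→4  c:2·1+0→2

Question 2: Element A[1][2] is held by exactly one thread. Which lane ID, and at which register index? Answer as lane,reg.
r:1=>grp=1,rB=0  c:2=>tig=1,lo=0
L=1*4+1=5  i=0*2+0=0

5,0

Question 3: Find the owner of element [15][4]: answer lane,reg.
r=15⇒gr=7,Rb=1  c=4⇒th=2,odd=0
L=7*4+2=30  i=1*2+0=2

30,2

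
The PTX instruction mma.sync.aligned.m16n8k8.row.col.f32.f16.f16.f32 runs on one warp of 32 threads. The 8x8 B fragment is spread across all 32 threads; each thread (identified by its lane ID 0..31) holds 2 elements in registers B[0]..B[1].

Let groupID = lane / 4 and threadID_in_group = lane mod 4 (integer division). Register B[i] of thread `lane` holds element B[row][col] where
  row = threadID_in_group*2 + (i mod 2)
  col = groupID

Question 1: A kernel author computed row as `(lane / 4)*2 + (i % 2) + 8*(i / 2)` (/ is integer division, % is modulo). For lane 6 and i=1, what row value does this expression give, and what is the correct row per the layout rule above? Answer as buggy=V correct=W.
buggy=3 correct=5

`(lane / 4)*2 + (i % 2) + 8*(i / 2)`[6,1]=>3
L=6=>grp=6>>2=1, tig=6&3=2
[1]=>row 2·2+1=5  col grp=1
row: 3 vs 5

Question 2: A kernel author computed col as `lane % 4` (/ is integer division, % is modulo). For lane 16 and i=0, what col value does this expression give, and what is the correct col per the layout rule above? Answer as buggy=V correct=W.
`lane % 4`[16,0]⇒0
16: gr=4,th=0
[0] (0*2+0,4) = (0,4)
col: 0 vs 4

buggy=0 correct=4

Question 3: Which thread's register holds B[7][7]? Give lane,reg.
c=7→G=7  r=7→T=3,p=1
L=7*4+3=31  i=1=1

31,1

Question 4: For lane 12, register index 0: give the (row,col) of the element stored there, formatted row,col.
lane 12->12/4=3, 12 mod 4=0
i=0  r:2·0+0->0  c:3

0,3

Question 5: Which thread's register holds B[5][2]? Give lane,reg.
10,1

c=2->g=2  r=5->t=2,b0=1
L=2*4+2=10  i=1=1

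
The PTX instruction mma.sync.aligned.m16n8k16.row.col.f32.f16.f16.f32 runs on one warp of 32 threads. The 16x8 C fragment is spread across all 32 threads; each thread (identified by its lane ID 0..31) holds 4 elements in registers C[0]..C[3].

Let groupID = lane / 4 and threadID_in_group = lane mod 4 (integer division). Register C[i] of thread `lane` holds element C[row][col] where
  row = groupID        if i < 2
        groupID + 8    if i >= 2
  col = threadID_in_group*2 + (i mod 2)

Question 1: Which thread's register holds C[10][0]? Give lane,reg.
8,2

r=10→G=2,rhi=1  c=0→T=0,p=0
L=2*4+0=8  i=1*2+0=2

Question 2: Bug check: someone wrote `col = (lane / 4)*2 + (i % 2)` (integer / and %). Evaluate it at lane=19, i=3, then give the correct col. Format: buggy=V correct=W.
buggy=9 correct=7

`(lane / 4)*2 + (i % 2)`[19,3]->9
19: gid=4,tid=3
[3] (4+8,3*2+1) = (12,7)
col: 9 vs 7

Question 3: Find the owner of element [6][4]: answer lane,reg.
26,0

r=6⇒gr=6,Rb=0  c=4⇒th=2,odd=0
L=6*4+2=26  i=0*2+0=0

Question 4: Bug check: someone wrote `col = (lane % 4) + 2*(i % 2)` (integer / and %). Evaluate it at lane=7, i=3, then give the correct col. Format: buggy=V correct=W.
`(lane % 4) + 2*(i % 2)`[7,3]=>5
lane 7=>7/4=1, 7 mod 4=3
i=3  r:1+8=>9  c:2·3+1=>7
col: 5 vs 7

buggy=5 correct=7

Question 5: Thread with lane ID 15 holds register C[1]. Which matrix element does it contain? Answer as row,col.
3,7

15: gr=3,th=3
[1] (3+0,3*2+1) = (3,7)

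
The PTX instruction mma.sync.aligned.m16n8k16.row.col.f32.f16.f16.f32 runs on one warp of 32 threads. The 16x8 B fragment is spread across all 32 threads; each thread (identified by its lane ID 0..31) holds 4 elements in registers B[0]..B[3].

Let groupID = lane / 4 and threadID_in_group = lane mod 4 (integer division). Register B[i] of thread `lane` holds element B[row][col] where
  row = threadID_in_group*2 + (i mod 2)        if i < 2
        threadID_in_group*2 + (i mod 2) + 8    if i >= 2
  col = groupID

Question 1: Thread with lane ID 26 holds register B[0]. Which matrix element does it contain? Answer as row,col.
4,6

lane 26->26/4=6, 26 mod 4=2
i=0  r:2·2+0+0->4  c:6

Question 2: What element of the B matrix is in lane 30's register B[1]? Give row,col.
5,7

30: gid=7,tid=2
[1] (2*2+1+0,7) = (5,7)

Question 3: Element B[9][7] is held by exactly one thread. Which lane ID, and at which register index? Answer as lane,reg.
c: 7->gid=7  r: 9->r8=1,tid=0,i&1=1
L=7*4+0=28  i=1*2+1=3

28,3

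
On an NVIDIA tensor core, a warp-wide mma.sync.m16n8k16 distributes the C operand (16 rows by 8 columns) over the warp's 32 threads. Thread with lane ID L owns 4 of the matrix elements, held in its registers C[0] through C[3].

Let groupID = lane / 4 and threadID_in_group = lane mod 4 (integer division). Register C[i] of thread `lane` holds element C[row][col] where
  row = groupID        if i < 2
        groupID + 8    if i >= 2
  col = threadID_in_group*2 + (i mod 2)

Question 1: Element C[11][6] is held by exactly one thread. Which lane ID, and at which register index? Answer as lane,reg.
r=11→G=3,rhi=1  c=6→T=3,p=0
L=3*4+3=15  i=1*2+0=2

15,2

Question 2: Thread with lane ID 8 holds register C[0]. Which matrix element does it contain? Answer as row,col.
L=8⇒gr=8>>2=2, th=8&3=0
[0]⇒row 2+0=2  col 0·2+0=0

2,0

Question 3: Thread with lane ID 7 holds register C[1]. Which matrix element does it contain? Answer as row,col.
7: gr=1,th=3
[1] (1+0,3*2+1) = (1,7)

1,7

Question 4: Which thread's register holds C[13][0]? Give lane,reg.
20,2

r=13⇒gr=5,Rb=1  c=0⇒th=0,odd=0
L=5*4+0=20  i=1*2+0=2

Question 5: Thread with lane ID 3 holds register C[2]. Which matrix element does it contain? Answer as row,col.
3: g=0,t=3
[2] (0+8,3*2+0) = (8,6)

8,6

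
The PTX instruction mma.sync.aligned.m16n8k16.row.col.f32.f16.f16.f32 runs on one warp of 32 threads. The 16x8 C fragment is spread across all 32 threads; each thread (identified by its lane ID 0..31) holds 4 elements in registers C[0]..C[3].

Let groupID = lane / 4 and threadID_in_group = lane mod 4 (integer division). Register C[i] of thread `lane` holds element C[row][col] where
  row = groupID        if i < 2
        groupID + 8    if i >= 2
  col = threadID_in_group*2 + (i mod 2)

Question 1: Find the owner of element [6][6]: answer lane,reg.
27,0

r=6->g=6,rb=0  c=6->t=3,b0=0
L=6*4+3=27  i=0*2+0=0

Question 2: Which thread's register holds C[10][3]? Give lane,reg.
r=10->g=2,rb=1  c=3->t=1,b0=1
L=2*4+1=9  i=1*2+1=3

9,3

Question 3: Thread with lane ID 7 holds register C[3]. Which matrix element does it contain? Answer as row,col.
lane 7: G=1 (7/4), T=3 (7%4)
i=3: r=1+8=9, c=3*2+1=7

9,7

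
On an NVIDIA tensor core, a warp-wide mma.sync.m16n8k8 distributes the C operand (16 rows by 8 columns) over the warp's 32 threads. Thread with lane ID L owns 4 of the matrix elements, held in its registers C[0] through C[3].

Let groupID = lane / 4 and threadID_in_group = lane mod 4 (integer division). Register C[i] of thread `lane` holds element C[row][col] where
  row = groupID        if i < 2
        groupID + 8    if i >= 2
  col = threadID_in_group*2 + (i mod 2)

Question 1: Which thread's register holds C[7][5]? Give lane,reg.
30,1

r: 7->gid=7,r8=0  c: 5->tid=2,i&1=1
L=7*4+2=30  i=0*2+1=1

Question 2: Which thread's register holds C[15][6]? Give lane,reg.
r=15⇒gr=7,Rb=1  c=6⇒th=3,odd=0
L=7*4+3=31  i=1*2+0=2

31,2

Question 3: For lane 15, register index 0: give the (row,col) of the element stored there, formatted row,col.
3,6

L=15⇒gr=15>>2=3, th=15&3=3
[0]⇒row 3+0=3  col 3·2+0=6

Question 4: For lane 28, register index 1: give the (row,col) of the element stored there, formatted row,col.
7,1

lane 28: grp=7 (28/4), tig=0 (28%4)
i=1: r=7+0=7, c=0*2+1=1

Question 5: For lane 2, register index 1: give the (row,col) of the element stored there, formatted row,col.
0,5

lane 2: grp=0 (2/4), tig=2 (2%4)
i=1: r=0+0=0, c=2*2+1=5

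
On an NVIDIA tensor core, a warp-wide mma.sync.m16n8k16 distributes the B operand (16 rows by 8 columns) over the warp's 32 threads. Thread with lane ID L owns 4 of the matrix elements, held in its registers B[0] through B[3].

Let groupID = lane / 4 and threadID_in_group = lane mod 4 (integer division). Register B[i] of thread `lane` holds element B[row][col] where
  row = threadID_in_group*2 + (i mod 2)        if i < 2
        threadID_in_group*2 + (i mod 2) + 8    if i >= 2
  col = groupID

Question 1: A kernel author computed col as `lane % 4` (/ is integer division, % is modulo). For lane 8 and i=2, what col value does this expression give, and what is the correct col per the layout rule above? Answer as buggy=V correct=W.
`lane % 4`[8,2]⇒0
L=8⇒gr=8>>2=2, th=8&3=0
[2]⇒row 0·2+0+8=8  col gr=2
col: 0 vs 2

buggy=0 correct=2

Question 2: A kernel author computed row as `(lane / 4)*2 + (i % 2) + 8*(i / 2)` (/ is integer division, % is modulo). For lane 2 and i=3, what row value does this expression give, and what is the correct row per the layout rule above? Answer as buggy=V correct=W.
`(lane / 4)*2 + (i % 2) + 8*(i / 2)`[2,3]=>9
lane 2=>2/4=0, 2 mod 4=2
i=3  r:2·2+1+8=>13  c:0
row: 9 vs 13

buggy=9 correct=13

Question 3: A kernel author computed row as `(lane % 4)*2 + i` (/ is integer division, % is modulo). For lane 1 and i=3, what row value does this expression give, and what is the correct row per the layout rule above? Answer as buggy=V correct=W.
buggy=5 correct=11

`(lane % 4)*2 + i`[1,3]=>5
lane 1: grp=0 (1/4), tig=1 (1%4)
i=3: r=1*2+1+8=11, c=grp=0
row: 5 vs 11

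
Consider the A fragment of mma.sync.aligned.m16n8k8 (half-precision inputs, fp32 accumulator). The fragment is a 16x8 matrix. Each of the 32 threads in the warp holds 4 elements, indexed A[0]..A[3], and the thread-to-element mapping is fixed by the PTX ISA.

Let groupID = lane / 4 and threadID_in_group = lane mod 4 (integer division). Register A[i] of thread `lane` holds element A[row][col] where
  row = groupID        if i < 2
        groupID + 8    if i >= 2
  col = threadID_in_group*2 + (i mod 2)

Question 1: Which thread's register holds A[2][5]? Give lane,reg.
r: 2->gid=2,r8=0  c: 5->tid=2,i&1=1
L=2*4+2=10  i=0*2+1=1

10,1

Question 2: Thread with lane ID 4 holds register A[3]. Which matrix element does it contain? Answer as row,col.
9,1

lane 4: G=1 (4/4), T=0 (4%4)
i=3: r=1+8=9, c=0*2+1=1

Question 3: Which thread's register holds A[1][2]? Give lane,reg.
r=1⇒gr=1,Rb=0  c=2⇒th=1,odd=0
L=1*4+1=5  i=0*2+0=0

5,0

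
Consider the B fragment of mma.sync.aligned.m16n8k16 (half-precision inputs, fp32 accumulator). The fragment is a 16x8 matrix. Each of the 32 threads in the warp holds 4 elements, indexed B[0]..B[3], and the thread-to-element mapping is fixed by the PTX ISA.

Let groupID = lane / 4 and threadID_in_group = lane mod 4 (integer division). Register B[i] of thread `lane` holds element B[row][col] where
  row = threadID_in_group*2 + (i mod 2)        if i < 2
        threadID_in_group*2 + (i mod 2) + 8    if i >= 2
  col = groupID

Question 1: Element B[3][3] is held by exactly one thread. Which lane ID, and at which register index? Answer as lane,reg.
c:3=>grp=3  r:3=>rB=0,tig=1,lo=1
L=3*4+1=13  i=0*2+1=1

13,1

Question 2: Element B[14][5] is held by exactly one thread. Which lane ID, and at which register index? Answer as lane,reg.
23,2

c: 5->gid=5  r: 14->r8=1,tid=3,i&1=0
L=5*4+3=23  i=1*2+0=2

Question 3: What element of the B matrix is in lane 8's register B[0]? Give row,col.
8: g=2,t=0
[0] (0*2+0+0,2) = (0,2)

0,2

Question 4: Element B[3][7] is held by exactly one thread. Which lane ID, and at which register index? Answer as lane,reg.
c=7→G=7  r=3→rhi=0,T=1,p=1
L=7*4+1=29  i=0*2+1=1

29,1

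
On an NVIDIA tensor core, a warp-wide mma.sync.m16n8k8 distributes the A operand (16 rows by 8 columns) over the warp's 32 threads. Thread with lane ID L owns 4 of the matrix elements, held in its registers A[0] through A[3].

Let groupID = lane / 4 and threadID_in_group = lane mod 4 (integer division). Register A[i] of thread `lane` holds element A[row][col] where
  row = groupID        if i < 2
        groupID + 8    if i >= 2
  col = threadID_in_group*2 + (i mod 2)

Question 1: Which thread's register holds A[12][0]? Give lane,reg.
16,2

r=12⇒gr=4,Rb=1  c=0⇒th=0,odd=0
L=4*4+0=16  i=1*2+0=2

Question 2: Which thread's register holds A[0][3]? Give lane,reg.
r=0->g=0,rb=0  c=3->t=1,b0=1
L=0*4+1=1  i=0*2+1=1

1,1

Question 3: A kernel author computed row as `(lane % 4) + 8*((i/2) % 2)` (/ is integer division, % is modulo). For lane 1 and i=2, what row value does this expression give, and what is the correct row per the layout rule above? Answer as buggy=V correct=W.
`(lane % 4) + 8*((i/2) % 2)`[1,2]=>9
L=1=>grp=1>>2=0, tig=1&3=1
[2]=>row 0+8=8  col 1·2+0=2
row: 9 vs 8

buggy=9 correct=8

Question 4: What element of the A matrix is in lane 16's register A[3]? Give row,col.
lane 16=>16/4=4, 16 mod 4=0
i=3  r:4+8=>12  c:2·0+1=>1

12,1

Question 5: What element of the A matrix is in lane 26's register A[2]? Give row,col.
14,4

lane 26→26/4=6, 26 mod 4=2
i=2  r:6+8→14  c:2·2+0→4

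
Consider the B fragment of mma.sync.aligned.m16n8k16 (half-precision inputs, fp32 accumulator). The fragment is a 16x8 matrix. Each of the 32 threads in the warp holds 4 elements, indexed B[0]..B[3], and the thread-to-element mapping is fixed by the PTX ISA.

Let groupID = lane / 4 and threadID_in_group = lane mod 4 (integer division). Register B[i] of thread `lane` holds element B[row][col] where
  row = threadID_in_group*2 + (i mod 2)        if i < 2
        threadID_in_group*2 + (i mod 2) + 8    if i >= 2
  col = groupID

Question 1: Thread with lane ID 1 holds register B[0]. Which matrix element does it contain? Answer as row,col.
2,0

lane 1: gid=0 (1/4), tid=1 (1%4)
i=0: r=1*2+0+0=2, c=gid=0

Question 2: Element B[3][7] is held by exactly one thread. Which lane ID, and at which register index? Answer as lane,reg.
c: 7->gid=7  r: 3->r8=0,tid=1,i&1=1
L=7*4+1=29  i=0*2+1=1

29,1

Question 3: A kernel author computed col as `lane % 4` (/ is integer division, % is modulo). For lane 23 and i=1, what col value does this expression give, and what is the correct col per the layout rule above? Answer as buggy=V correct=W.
`lane % 4`[23,1]→3
L=23→G=23>>2=5, T=23&3=3
[1]→row 3·2+1+0=7  col G=5
col: 3 vs 5

buggy=3 correct=5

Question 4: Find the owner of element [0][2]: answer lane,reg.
8,0

c=2⇒gr=2  r=0⇒Rb=0,th=0,odd=0
L=2*4+0=8  i=0*2+0=0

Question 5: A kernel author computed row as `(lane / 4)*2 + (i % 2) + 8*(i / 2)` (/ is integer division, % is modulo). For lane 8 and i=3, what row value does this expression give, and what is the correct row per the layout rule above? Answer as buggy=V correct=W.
buggy=13 correct=9

`(lane / 4)*2 + (i % 2) + 8*(i / 2)`[8,3]->13
L=8->gid=8>>2=2, tid=8&3=0
[3]->row 0·2+1+8=9  col gid=2
row: 13 vs 9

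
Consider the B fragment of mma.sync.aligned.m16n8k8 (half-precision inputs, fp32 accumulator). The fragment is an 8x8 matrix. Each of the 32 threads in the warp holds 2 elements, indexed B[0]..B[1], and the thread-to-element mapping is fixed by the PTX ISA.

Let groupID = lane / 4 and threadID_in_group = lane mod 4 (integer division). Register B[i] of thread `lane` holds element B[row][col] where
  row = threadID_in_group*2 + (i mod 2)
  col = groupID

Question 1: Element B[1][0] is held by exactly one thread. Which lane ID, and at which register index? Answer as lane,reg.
c: 0->gid=0  r: 1->tid=0,i&1=1
L=0*4+0=0  i=1=1

0,1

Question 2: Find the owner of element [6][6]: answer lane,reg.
27,0

c:6=>grp=6  r:6=>tig=3,lo=0
L=6*4+3=27  i=0=0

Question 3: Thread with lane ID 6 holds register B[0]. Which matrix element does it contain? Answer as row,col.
4,1

lane 6->6/4=1, 6 mod 4=2
i=0  r:2·2+0->4  c:1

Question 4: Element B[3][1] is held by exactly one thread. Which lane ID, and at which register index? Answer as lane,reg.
c=1->g=1  r=3->t=1,b0=1
L=1*4+1=5  i=1=1

5,1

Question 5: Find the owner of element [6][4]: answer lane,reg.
c=4->g=4  r=6->t=3,b0=0
L=4*4+3=19  i=0=0

19,0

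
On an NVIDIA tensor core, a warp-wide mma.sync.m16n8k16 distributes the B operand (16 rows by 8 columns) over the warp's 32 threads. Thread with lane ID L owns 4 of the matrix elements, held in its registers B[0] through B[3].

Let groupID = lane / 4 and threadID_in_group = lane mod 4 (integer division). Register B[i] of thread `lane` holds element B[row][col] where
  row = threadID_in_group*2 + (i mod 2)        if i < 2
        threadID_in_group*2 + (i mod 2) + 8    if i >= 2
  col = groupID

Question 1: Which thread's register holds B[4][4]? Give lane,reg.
18,0

c=4->g=4  r=4->rb=0,t=2,b0=0
L=4*4+2=18  i=0*2+0=0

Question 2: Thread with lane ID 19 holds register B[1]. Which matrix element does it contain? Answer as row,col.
19: G=4,T=3
[1] (3*2+1+0,4) = (7,4)

7,4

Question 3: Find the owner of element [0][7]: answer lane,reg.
c=7→G=7  r=0→rhi=0,T=0,p=0
L=7*4+0=28  i=0*2+0=0

28,0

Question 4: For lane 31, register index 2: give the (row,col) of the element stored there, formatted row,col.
lane 31: G=7 (31/4), T=3 (31%4)
i=2: r=3*2+0+8=14, c=G=7

14,7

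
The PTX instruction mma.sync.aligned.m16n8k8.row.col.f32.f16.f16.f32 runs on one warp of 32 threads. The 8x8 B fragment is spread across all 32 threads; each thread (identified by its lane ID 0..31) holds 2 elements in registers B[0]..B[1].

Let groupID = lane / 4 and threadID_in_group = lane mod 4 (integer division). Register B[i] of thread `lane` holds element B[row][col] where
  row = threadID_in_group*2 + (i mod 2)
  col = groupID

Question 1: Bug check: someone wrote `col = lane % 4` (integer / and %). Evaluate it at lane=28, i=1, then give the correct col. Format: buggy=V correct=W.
buggy=0 correct=7

`lane % 4`[28,1]→0
lane 28→28/4=7, 28 mod 4=0
i=1  r:2·0+1→1  c:7
col: 0 vs 7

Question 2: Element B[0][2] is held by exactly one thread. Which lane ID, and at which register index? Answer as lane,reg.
8,0

c=2⇒gr=2  r=0⇒th=0,odd=0
L=2*4+0=8  i=0=0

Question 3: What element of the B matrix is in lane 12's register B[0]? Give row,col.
0,3

L=12⇒gr=12>>2=3, th=12&3=0
[0]⇒row 0·2+0=0  col gr=3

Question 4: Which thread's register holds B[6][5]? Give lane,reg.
c=5→G=5  r=6→T=3,p=0
L=5*4+3=23  i=0=0

23,0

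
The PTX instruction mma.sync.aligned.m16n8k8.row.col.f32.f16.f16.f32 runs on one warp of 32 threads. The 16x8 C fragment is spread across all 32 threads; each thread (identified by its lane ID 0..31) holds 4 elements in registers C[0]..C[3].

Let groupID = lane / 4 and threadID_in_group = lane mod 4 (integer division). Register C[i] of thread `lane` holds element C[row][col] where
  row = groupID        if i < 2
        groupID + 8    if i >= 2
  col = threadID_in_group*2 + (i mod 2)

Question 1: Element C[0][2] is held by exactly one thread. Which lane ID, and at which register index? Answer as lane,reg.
r:0=>grp=0,rB=0  c:2=>tig=1,lo=0
L=0*4+1=1  i=0*2+0=0

1,0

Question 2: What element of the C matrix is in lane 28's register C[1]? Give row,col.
7,1

L=28=>grp=28>>2=7, tig=28&3=0
[1]=>row 7+0=7  col 0·2+1=1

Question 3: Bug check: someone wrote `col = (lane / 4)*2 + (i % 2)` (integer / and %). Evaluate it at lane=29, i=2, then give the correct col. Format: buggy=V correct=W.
`(lane / 4)*2 + (i % 2)`[29,2]->14
lane 29->29/4=7, 29 mod 4=1
i=2  r:7+8->15  c:2·1+0->2
col: 14 vs 2

buggy=14 correct=2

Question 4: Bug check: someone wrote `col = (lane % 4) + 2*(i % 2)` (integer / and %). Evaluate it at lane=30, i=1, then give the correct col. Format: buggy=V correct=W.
`(lane % 4) + 2*(i % 2)`[30,1]→4
lane 30→30/4=7, 30 mod 4=2
i=1  r:7+0→7  c:2·2+1→5
col: 4 vs 5

buggy=4 correct=5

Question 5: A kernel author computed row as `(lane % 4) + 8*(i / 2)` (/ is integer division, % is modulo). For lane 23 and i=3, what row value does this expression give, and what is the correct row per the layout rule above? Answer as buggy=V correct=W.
`(lane % 4) + 8*(i / 2)`[23,3]->11
L=23->g=23>>2=5, t=23&3=3
[3]->row 5+8=13  col 3·2+1=7
row: 11 vs 13

buggy=11 correct=13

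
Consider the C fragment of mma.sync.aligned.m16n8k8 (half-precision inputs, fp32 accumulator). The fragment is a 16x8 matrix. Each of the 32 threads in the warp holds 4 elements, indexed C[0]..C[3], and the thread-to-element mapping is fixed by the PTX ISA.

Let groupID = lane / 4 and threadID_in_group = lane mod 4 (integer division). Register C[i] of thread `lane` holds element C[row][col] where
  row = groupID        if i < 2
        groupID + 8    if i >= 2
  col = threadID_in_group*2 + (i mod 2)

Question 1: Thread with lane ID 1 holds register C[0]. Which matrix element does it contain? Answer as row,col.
lane 1→1/4=0, 1 mod 4=1
i=0  r:0+0→0  c:2·1+0→2

0,2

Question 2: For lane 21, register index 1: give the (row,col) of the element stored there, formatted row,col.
L=21->gid=21>>2=5, tid=21&3=1
[1]->row 5+0=5  col 1·2+1=3

5,3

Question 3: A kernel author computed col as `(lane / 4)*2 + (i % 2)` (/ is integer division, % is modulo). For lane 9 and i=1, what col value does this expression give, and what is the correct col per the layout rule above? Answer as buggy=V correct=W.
buggy=5 correct=3

`(lane / 4)*2 + (i % 2)`[9,1]->5
L=9->gid=9>>2=2, tid=9&3=1
[1]->row 2+0=2  col 1·2+1=3
col: 5 vs 3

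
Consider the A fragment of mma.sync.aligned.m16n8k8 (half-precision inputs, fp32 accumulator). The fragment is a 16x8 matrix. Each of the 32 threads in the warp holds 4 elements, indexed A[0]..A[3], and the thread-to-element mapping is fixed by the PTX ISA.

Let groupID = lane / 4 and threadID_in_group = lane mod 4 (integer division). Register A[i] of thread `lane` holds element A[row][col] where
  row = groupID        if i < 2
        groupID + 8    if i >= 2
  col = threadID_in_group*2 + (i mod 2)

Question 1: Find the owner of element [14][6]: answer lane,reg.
r=14->g=6,rb=1  c=6->t=3,b0=0
L=6*4+3=27  i=1*2+0=2

27,2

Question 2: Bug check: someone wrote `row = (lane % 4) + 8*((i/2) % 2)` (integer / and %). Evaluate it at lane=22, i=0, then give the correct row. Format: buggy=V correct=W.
buggy=2 correct=5

`(lane % 4) + 8*((i/2) % 2)`[22,0]->2
L=22->g=22>>2=5, t=22&3=2
[0]->row 5+0=5  col 2·2+0=4
row: 2 vs 5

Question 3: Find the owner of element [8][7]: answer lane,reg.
r=8⇒gr=0,Rb=1  c=7⇒th=3,odd=1
L=0*4+3=3  i=1*2+1=3

3,3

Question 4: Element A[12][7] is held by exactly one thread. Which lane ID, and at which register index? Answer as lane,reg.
19,3

r=12→G=4,rhi=1  c=7→T=3,p=1
L=4*4+3=19  i=1*2+1=3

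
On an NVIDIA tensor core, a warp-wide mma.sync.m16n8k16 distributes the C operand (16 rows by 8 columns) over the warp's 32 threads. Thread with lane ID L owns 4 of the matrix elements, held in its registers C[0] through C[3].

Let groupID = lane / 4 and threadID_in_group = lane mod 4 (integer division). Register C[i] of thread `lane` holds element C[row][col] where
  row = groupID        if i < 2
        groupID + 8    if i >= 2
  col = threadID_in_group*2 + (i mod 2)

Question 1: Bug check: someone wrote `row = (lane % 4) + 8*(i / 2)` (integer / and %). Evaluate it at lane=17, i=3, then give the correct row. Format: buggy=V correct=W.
`(lane % 4) + 8*(i / 2)`[17,3]⇒9
lane 17: gr=4 (17/4), th=1 (17%4)
i=3: r=4+8=12, c=1*2+1=3
row: 9 vs 12

buggy=9 correct=12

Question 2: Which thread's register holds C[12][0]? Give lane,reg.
16,2

r: 12->gid=4,r8=1  c: 0->tid=0,i&1=0
L=4*4+0=16  i=1*2+0=2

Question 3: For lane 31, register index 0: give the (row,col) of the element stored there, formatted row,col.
lane 31->31/4=7, 31 mod 4=3
i=0  r:7+0->7  c:2·3+0->6

7,6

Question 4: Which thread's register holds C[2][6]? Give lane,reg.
r: 2->gid=2,r8=0  c: 6->tid=3,i&1=0
L=2*4+3=11  i=0*2+0=0

11,0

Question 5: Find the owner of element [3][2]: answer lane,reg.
13,0

r:3=>grp=3,rB=0  c:2=>tig=1,lo=0
L=3*4+1=13  i=0*2+0=0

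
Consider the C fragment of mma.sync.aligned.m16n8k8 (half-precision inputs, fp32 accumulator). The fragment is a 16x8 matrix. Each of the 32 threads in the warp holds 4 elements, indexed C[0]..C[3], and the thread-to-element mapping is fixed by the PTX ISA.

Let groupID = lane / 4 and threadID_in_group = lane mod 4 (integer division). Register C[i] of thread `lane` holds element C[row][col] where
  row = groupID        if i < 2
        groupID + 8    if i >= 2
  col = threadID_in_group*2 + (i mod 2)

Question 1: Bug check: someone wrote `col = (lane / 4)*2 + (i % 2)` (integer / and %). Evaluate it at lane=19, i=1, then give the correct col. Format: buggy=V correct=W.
`(lane / 4)*2 + (i % 2)`[19,1]->9
L=19->g=19>>2=4, t=19&3=3
[1]->row 4+0=4  col 3·2+1=7
col: 9 vs 7

buggy=9 correct=7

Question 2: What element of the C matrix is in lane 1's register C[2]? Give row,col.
8,2

lane 1: G=0 (1/4), T=1 (1%4)
i=2: r=0+8=8, c=1*2+0=2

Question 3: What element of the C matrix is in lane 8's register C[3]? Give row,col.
lane 8⇒8/4=2, 8 mod 4=0
i=3  r:2+8⇒10  c:2·0+1⇒1

10,1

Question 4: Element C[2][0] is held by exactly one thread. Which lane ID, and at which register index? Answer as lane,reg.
r:2=>grp=2,rB=0  c:0=>tig=0,lo=0
L=2*4+0=8  i=0*2+0=0

8,0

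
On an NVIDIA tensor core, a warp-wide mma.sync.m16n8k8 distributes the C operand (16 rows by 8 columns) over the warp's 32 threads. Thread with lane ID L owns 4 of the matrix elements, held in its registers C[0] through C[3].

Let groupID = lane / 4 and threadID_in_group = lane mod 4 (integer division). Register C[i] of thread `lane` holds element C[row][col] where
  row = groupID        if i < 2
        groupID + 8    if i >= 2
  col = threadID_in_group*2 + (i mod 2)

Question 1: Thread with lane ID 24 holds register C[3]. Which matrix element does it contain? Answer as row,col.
14,1

L=24->gid=24>>2=6, tid=24&3=0
[3]->row 6+8=14  col 0·2+1=1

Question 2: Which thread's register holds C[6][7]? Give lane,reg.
r=6→G=6,rhi=0  c=7→T=3,p=1
L=6*4+3=27  i=0*2+1=1

27,1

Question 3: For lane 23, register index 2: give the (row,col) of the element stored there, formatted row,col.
13,6

lane 23: g=5 (23/4), t=3 (23%4)
i=2: r=5+8=13, c=3*2+0=6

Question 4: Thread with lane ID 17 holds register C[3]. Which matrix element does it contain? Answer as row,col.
12,3

L=17->g=17>>2=4, t=17&3=1
[3]->row 4+8=12  col 1·2+1=3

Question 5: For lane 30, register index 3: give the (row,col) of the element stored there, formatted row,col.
15,5

30: g=7,t=2
[3] (7+8,2*2+1) = (15,5)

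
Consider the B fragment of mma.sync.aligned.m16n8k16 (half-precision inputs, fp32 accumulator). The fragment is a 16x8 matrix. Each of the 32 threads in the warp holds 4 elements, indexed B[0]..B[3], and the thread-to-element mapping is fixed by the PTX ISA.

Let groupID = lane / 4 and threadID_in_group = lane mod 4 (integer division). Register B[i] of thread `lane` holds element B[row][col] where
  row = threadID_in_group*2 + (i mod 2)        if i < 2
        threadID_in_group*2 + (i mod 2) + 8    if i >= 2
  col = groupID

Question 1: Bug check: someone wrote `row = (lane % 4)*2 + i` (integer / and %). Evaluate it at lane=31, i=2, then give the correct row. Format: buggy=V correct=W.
`(lane % 4)*2 + i`[31,2]⇒8
lane 31: gr=7 (31/4), th=3 (31%4)
i=2: r=3*2+0+8=14, c=gr=7
row: 8 vs 14

buggy=8 correct=14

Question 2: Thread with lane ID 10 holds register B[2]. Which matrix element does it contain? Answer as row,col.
10: grp=2,tig=2
[2] (2*2+0+8,2) = (12,2)

12,2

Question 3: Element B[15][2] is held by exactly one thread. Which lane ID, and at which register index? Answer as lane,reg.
c: 2->gid=2  r: 15->r8=1,tid=3,i&1=1
L=2*4+3=11  i=1*2+1=3

11,3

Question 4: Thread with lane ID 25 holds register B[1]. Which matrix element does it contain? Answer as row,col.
3,6

L=25=>grp=25>>2=6, tig=25&3=1
[1]=>row 1·2+1+0=3  col grp=6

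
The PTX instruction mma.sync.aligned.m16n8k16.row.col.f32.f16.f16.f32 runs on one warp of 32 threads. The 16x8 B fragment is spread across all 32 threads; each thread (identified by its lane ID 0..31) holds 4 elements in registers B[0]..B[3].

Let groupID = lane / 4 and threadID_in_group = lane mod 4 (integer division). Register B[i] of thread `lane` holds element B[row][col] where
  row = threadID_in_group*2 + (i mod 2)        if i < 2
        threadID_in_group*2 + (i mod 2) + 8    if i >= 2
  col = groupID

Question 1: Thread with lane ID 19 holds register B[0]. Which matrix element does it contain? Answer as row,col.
lane 19=>19/4=4, 19 mod 4=3
i=0  r:2·3+0+0=>6  c:4

6,4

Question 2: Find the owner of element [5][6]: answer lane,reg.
26,1

c:6=>grp=6  r:5=>rB=0,tig=2,lo=1
L=6*4+2=26  i=0*2+1=1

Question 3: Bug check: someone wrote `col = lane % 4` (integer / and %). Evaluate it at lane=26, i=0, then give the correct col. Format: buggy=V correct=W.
`lane % 4`[26,0]->2
26: g=6,t=2
[0] (2*2+0+0,6) = (4,6)
col: 2 vs 6

buggy=2 correct=6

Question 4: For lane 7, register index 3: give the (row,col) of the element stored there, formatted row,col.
15,1

lane 7→7/4=1, 7 mod 4=3
i=3  r:2·3+1+8→15  c:1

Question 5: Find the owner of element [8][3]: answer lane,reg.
c:3=>grp=3  r:8=>rB=1,tig=0,lo=0
L=3*4+0=12  i=1*2+0=2

12,2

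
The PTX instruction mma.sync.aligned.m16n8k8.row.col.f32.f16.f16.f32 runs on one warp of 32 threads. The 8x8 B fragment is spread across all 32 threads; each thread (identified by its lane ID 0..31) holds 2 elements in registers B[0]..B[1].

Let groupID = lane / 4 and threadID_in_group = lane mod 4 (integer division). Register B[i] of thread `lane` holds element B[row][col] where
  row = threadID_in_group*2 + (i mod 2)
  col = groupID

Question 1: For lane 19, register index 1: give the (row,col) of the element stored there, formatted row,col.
lane 19: gid=4 (19/4), tid=3 (19%4)
i=1: r=3*2+1=7, c=gid=4

7,4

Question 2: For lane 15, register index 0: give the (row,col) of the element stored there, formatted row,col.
L=15→G=15>>2=3, T=15&3=3
[0]→row 3·2+0=6  col G=3

6,3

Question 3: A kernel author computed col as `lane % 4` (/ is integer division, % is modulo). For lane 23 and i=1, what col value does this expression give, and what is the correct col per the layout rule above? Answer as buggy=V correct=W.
buggy=3 correct=5

`lane % 4`[23,1]→3
23: G=5,T=3
[1] (3*2+1,5) = (7,5)
col: 3 vs 5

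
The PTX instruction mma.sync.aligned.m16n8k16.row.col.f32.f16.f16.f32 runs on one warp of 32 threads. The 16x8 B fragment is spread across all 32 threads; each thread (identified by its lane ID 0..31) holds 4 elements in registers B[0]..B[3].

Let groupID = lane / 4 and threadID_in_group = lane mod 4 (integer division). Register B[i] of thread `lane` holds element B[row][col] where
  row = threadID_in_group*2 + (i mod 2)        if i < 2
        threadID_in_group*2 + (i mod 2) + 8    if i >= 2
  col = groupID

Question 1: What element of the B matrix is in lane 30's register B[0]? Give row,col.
30: gr=7,th=2
[0] (2*2+0+0,7) = (4,7)

4,7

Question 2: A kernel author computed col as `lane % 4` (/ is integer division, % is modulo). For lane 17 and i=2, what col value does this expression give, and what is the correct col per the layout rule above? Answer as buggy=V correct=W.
`lane % 4`[17,2]->1
L=17->gid=17>>2=4, tid=17&3=1
[2]->row 1·2+0+8=10  col gid=4
col: 1 vs 4

buggy=1 correct=4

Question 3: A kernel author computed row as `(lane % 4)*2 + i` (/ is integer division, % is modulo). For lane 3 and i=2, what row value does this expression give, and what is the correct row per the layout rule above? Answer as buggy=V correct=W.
`(lane % 4)*2 + i`[3,2]->8
lane 3->3/4=0, 3 mod 4=3
i=2  r:2·3+0+8->14  c:0
row: 8 vs 14

buggy=8 correct=14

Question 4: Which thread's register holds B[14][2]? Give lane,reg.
11,2

c:2=>grp=2  r:14=>rB=1,tig=3,lo=0
L=2*4+3=11  i=1*2+0=2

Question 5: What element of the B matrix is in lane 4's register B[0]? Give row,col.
lane 4: gid=1 (4/4), tid=0 (4%4)
i=0: r=0*2+0+0=0, c=gid=1

0,1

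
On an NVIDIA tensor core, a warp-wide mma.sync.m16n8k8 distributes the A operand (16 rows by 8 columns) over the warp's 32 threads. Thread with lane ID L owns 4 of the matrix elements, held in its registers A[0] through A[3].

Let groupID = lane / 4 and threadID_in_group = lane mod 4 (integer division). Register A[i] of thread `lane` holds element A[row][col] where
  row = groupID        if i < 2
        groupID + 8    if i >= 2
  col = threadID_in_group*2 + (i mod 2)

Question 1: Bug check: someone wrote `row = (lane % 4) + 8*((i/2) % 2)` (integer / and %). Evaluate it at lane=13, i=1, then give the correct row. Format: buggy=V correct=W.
buggy=1 correct=3

`(lane % 4) + 8*((i/2) % 2)`[13,1]→1
L=13→G=13>>2=3, T=13&3=1
[1]→row 3+0=3  col 1·2+1=3
row: 1 vs 3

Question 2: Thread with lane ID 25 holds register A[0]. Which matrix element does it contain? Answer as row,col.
25: g=6,t=1
[0] (6+0,1*2+0) = (6,2)

6,2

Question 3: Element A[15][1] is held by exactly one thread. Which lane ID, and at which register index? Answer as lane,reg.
28,3

r:15=>grp=7,rB=1  c:1=>tig=0,lo=1
L=7*4+0=28  i=1*2+1=3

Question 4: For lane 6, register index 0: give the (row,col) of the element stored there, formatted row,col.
L=6⇒gr=6>>2=1, th=6&3=2
[0]⇒row 1+0=1  col 2·2+0=4

1,4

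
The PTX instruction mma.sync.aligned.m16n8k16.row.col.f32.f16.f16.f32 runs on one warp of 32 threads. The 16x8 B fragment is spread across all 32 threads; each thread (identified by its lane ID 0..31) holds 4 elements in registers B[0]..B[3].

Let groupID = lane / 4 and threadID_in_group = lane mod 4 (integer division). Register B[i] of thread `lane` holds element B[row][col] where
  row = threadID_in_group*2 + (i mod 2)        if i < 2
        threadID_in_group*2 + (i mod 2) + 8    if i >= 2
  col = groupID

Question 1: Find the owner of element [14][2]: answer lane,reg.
c=2→G=2  r=14→rhi=1,T=3,p=0
L=2*4+3=11  i=1*2+0=2

11,2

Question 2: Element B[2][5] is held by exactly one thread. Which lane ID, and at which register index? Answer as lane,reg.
21,0

c=5->g=5  r=2->rb=0,t=1,b0=0
L=5*4+1=21  i=0*2+0=0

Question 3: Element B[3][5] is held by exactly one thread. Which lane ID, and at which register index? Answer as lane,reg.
21,1

c:5=>grp=5  r:3=>rB=0,tig=1,lo=1
L=5*4+1=21  i=0*2+1=1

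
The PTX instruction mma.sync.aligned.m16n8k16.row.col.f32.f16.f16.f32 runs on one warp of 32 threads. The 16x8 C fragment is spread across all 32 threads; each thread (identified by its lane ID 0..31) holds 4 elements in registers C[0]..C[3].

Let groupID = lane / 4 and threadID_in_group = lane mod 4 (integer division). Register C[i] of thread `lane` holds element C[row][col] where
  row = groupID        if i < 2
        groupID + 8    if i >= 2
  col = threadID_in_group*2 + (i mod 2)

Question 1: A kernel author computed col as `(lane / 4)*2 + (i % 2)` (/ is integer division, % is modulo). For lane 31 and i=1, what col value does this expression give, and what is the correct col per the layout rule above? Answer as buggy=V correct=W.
`(lane / 4)*2 + (i % 2)`[31,1]=>15
31: grp=7,tig=3
[1] (7+0,3*2+1) = (7,7)
col: 15 vs 7

buggy=15 correct=7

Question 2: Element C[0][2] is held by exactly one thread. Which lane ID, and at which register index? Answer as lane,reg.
r=0->g=0,rb=0  c=2->t=1,b0=0
L=0*4+1=1  i=0*2+0=0

1,0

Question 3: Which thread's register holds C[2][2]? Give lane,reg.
9,0

r:2=>grp=2,rB=0  c:2=>tig=1,lo=0
L=2*4+1=9  i=0*2+0=0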